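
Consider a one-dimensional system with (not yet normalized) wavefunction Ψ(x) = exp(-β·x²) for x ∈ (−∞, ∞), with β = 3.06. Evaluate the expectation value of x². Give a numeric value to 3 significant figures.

0.0817

⟨x²⟩ = ∫ x²·|Ψ|² dx / ∫|Ψ|² dx (integrals over the domain).
Gaussian moments: ∫x^(2j)·e^(−2βx²) dx = (2j−1)!!/(4β)^j · √(π/(2β)), odd powers integrate to 0; here √(π/(2β)) = 0.71647.
State is unnormalized: ∫|Ψ|² dx = 0.71647, and ∫Ψ*·x²·Ψ dx = 0.058535, so ⟨x²⟩ = 0.058535 / 0.71647.
⟨x²⟩ = 0.081699.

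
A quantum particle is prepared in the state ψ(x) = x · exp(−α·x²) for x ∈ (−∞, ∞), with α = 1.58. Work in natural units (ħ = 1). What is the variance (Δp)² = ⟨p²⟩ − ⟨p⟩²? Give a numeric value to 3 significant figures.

Compute ⟨p⟩ and ⟨p²⟩ separately; (Δp)² = ⟨p²⟩ − ⟨p⟩².
Expand each integrand as polynomial × e^(−2αx²) and use ∫x^(2j)·e^(−2αx²) dx = (2j−1)!!/(4α)^j · √(π/(2α)), odd powers → 0; here √(π/(2α)) = 0.99708. Differentiate with the product rule, d/dx e^(−αx²) = −2αx·e^(−αx²).
Normalization: ∫|ψ|² dx = 0.15777.
⟨p⟩ = 0.0000 and ⟨p²⟩ = 4.7400.
(Δp)² = 4.7400 − (0.0000)² = 4.7400.

4.74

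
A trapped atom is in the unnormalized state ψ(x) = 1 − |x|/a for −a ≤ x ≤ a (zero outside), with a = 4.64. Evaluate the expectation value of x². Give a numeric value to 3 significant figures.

2.15

⟨x²⟩ = ∫ x²·|ψ|² dx / ∫|ψ|² dx (integrals over the domain).
ψ is even, so ∫ over [−a, a] = 2∫₀ᵃ with ψ = 1 − x/a there: ∫₀ᵃ (1 − x/a)² dx = a/3, ∫₀ᵃ x²(1 − x/a)² dx = a³/30, ∫₀ᵃ x⁴(1 − x/a)² dx = a⁵/105.
State is unnormalized: ∫|ψ|² dx = 3.0933, and ∫ψ*·x²·ψ dx = 6.6598, so ⟨x²⟩ = 6.6598 / 3.0933.
⟨x²⟩ = 2.1530.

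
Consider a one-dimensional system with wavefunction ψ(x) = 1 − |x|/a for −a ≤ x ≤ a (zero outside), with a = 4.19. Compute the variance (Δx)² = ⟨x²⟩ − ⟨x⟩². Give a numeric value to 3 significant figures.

1.76

Compute ⟨x⟩ and ⟨x²⟩ separately, then (Δx)² = ⟨x²⟩ − ⟨x⟩².
ψ is even, so ∫ over [−a, a] = 2∫₀ᵃ with ψ = 1 − x/a there: ∫₀ᵃ (1 − x/a)² dx = a/3, ∫₀ᵃ x²(1 − x/a)² dx = a³/30, ∫₀ᵃ x⁴(1 − x/a)² dx = a⁵/105.
Normalization: ∫|ψ|² dx = 2.7933.
⟨x⟩ = 0.0000 and ⟨x²⟩ = 1.7556.
(Δx)² = 1.7556 − (0.0000)² = 1.7556.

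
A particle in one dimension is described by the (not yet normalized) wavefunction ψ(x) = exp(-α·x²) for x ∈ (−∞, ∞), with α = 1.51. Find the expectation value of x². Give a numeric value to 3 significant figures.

⟨x²⟩ = ∫ x²·|ψ|² dx / ∫|ψ|² dx (integrals over the domain).
Gaussian moments: ∫x^(2j)·e^(−2αx²) dx = (2j−1)!!/(4α)^j · √(π/(2α)), odd powers integrate to 0; here √(π/(2α)) = 1.0199.
State is unnormalized: ∫|ψ|² dx = 1.0199, and ∫ψ*·x²·ψ dx = 0.16886, so ⟨x²⟩ = 0.16886 / 1.0199.
⟨x²⟩ = 0.16556.

0.166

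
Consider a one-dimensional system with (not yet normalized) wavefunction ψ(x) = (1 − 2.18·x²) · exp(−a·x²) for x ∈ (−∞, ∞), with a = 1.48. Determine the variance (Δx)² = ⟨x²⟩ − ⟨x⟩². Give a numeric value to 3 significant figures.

0.208

Compute ⟨x⟩ and ⟨x²⟩ separately, then (Δx)² = ⟨x²⟩ − ⟨x⟩².
Expand each integrand as polynomial × e^(−2ax²) and use ∫x^(2j)·e^(−2ax²) dx = (2j−1)!!/(4a)^j · √(π/(2a)), odd powers → 0; here √(π/(2a)) = 1.0302.
Normalization: ∫|ψ|² dx = 0.69058.
⟨x⟩ = 0.0000 and ⟨x²⟩ = 0.20779.
(Δx)² = 0.20779 − (0.0000)² = 0.20779.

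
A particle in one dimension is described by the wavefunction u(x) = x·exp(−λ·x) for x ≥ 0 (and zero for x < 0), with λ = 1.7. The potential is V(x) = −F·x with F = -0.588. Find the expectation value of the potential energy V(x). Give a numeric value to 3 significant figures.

0.519

⟨V⟩ = ∫ V(x)·|u|² dx / ∫|u|² dx.
Every integrand reduces to terms xʲ·e^(−2λx) on [0, ∞); use ∫₀^∞ xʲ·e^(−2λx) dx = j!/(2λ)^(j+1).
State is unnormalized: ∫|u|² dx = 0.050885, and ∫u*·V(x)·u dx = 0.026401, so ⟨V⟩ = 0.026401 / 0.050885.
⟨V⟩ = 0.51882.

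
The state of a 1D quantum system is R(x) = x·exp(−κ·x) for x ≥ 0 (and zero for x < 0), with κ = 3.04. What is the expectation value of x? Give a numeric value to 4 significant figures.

0.4934

⟨x⟩ = ∫ x·|R|² dx / ∫|R|² dx (integrals over the domain).
Every integrand reduces to terms xʲ·e^(−2κx) on [0, ∞); use ∫₀^∞ xʲ·e^(−2κx) dx = j!/(2κ)^(j+1).
State is unnormalized: ∫|R|² dx = 0.0088986, and ∫R*·x·R dx = 0.0043907, so ⟨x⟩ = 0.0043907 / 0.0088986.
⟨x⟩ = 0.49342.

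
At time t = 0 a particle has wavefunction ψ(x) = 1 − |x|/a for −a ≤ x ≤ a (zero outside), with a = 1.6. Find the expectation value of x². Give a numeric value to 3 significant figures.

0.256

⟨x²⟩ = ∫ x²·|ψ|² dx / ∫|ψ|² dx (integrals over the domain).
ψ is even, so ∫ over [−a, a] = 2∫₀ᵃ with ψ = 1 − x/a there: ∫₀ᵃ (1 − x/a)² dx = a/3, ∫₀ᵃ x²(1 − x/a)² dx = a³/30, ∫₀ᵃ x⁴(1 − x/a)² dx = a⁵/105.
State is unnormalized: ∫|ψ|² dx = 1.0667, and ∫ψ*·x²·ψ dx = 0.27307, so ⟨x²⟩ = 0.27307 / 1.0667.
⟨x²⟩ = 0.25600.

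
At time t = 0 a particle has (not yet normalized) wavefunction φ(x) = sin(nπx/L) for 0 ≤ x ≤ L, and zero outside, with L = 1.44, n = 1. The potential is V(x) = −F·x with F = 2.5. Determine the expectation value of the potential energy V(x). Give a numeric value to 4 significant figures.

⟨V⟩ = ∫ V(x)·|φ|² dx / ∫|φ|² dx.
With sin²θ = (1 − cos2θ)/2 on 0 ≤ x ≤ L: ∫sin²(nπx/L) dx = L/2, ∫x·sin²(nπx/L) dx = L²/4, ∫x²·sin²(nπx/L) dx = L³·(1/6 − 1/(4n²π²)); higher powers xᵏ the same way, integrating xᵏ·cos(2nπx/L) by parts.
State is unnormalized: ∫|φ|² dx = 0.72000, and ∫φ*·V(x)·φ dx = -1.2960, so ⟨V⟩ = -1.2960 / 0.72000.
⟨V⟩ = -1.8000.

-1.800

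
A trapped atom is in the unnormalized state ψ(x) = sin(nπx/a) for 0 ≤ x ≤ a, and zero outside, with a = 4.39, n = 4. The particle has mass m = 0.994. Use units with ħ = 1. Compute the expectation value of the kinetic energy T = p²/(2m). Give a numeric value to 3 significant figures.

T = −(ħ²/2m) d²/dx², so ⟨T⟩ = −(ħ²/2m) ∫ ψ*·ψ'' dx / ∫|ψ|² dx; with m = 0.994.
d/dx sin(nπx/a) = (nπ/a)·cos(nπx/a) and d²/dx² sin(nπx/a) = −(nπ/a)²·sin(nπx/a); on 0 ≤ x ≤ a, ∫sin²(nπx/a) dx = a/2 and ∫sin(nπx/a)·cos(nπx/a) dx = 0.
State is unnormalized: ∫|ψ|² dx = 2.1950, and ∫ψ*·(−ħ²/2m · ψ'') dx = 9.0471, so ⟨T⟩ = 9.0471 / 2.1950.
⟨T⟩ = 4.1217.

4.12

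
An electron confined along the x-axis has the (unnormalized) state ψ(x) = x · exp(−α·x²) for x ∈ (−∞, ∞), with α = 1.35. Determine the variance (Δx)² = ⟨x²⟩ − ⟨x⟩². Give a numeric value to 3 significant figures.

0.556

Compute ⟨x⟩ and ⟨x²⟩ separately, then (Δx)² = ⟨x²⟩ − ⟨x⟩².
Expand each integrand as polynomial × e^(−2αx²) and use ∫x^(2j)·e^(−2αx²) dx = (2j−1)!!/(4α)^j · √(π/(2α)), odd powers → 0; here √(π/(2α)) = 1.0787.
Normalization: ∫|ψ|² dx = 0.19976.
⟨x⟩ = 0.0000 and ⟨x²⟩ = 0.55556.
(Δx)² = 0.55556 − (0.0000)² = 0.55556.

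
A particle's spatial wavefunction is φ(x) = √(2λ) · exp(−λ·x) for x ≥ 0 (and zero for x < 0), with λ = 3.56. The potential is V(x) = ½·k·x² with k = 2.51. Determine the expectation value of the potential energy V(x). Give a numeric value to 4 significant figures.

⟨V⟩ = ∫ V(x)·|φ|² dx.
Every integrand reduces to terms xʲ·e^(−2λx) on [0, ∞); use ∫₀^∞ xʲ·e^(−2λx) dx = j!/(2λ)^(j+1).
⟨V⟩ = 0.049512.

0.04951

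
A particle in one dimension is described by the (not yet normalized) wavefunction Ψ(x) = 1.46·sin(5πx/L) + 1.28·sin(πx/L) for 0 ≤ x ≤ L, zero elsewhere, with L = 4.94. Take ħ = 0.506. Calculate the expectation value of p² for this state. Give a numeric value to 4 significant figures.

1.509

p² Ψ = −ħ² d²Ψ/dx²; ⟨p²⟩ = −ħ² ∫ Ψ*·Ψ'' dx / ∫|Ψ|² dx.
d²/dx² sin(jπx/L) = −(jπ/L)²·sin(jπx/L); on 0 ≤ x ≤ L, ∫sin²(jπx/L) dx = L/2 and ∫sin(jπx/L)·sin(lπx/L) dx = 0 for j ≠ l, so only diagonal terms survive in ∫|Ψ|² and ∫Ψ·Ψ″; ∫Ψ·Ψ′ dx = [Ψ²/2] between the walls = 0.
State is unnormalized: ∫|Ψ|² dx = 9.3119, and ∫Ψ*·(−ħ² Ψ'') dx = 14.049, so ⟨p²⟩ = 14.049 / 9.3119.
⟨p²⟩ = 1.5087.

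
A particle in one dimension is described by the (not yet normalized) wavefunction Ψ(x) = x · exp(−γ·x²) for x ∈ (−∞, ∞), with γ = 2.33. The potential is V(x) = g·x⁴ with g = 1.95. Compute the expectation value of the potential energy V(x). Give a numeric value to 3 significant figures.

⟨V⟩ = ∫ V(x)·|Ψ|² dx / ∫|Ψ|² dx.
Expand each integrand as polynomial × e^(−2γx²) and use ∫x^(2j)·e^(−2γx²) dx = (2j−1)!!/(4γ)^j · √(π/(2γ)), odd powers → 0; here √(π/(2γ)) = 0.82107.
State is unnormalized: ∫|Ψ|² dx = 0.088098, and ∫Ψ*·V(x)·Ψ dx = 0.029666, so ⟨V⟩ = 0.029666 / 0.088098.
⟨V⟩ = 0.33674.

0.337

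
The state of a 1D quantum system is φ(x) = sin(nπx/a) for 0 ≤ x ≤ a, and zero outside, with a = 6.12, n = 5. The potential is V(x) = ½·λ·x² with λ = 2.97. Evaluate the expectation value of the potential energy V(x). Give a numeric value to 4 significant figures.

18.43

⟨V⟩ = ∫ V(x)·|φ|² dx / ∫|φ|² dx.
With sin²θ = (1 − cos2θ)/2 on 0 ≤ x ≤ a: ∫sin²(nπx/a) dx = a/2, ∫x·sin²(nπx/a) dx = a²/4, ∫x²·sin²(nπx/a) dx = a³·(1/6 − 1/(4n²π²)); higher powers xᵏ the same way, integrating xᵏ·cos(2nπx/a) by parts.
State is unnormalized: ∫|φ|² dx = 3.0600, and ∫φ*·V(x)·φ dx = 56.387, so ⟨V⟩ = 56.387 / 3.0600.
⟨V⟩ = 18.427.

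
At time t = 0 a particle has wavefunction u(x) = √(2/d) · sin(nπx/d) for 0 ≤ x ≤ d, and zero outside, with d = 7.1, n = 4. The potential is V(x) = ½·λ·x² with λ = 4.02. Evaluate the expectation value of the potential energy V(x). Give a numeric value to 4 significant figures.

33.45

⟨V⟩ = ∫ V(x)·|u|² dx.
With sin²θ = (1 − cos2θ)/2 on 0 ≤ x ≤ d: ∫sin²(nπx/d) dx = d/2, ∫x·sin²(nπx/d) dx = d²/4, ∫x²·sin²(nπx/d) dx = d³·(1/6 − 1/(4n²π²)); higher powers xᵏ the same way, integrating xᵏ·cos(2nπx/d) by parts.
⟨V⟩ = 33.454.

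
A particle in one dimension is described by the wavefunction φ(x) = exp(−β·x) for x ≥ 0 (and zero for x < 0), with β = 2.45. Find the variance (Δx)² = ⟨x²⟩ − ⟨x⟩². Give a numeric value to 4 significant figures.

0.04165

Compute ⟨x⟩ and ⟨x²⟩ separately, then (Δx)² = ⟨x²⟩ − ⟨x⟩².
Every integrand reduces to terms xʲ·e^(−2βx) on [0, ∞); use ∫₀^∞ xʲ·e^(−2βx) dx = j!/(2β)^(j+1).
Normalization: ∫|φ|² dx = 0.20408.
⟨x⟩ = 0.20408 and ⟨x²⟩ = 0.083299.
(Δx)² = 0.083299 − (0.20408)² = 0.041649.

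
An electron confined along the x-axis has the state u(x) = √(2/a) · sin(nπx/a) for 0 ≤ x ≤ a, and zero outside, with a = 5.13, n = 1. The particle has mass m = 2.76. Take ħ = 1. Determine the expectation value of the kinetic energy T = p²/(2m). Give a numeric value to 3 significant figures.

T = −(ħ²/2m) d²/dx², so ⟨T⟩ = −(ħ²/2m) ∫ u*·u'' dx; with m = 2.76.
d/dx sin(nπx/a) = (nπ/a)·cos(nπx/a) and d²/dx² sin(nπx/a) = −(nπ/a)²·sin(nπx/a); on 0 ≤ x ≤ a, ∫sin²(nπx/a) dx = a/2 and ∫sin(nπx/a)·cos(nπx/a) dx = 0.
⟨T⟩ = 0.067940.

0.0679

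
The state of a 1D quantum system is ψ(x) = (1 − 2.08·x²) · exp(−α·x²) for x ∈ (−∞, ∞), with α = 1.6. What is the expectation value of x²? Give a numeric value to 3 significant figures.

0.149

⟨x²⟩ = ∫ x²·|ψ|² dx / ∫|ψ|² dx (integrals over the domain).
Expand each integrand as polynomial × e^(−2αx²) and use ∫x^(2j)·e^(−2αx²) dx = (2j−1)!!/(4α)^j · √(π/(2α)), odd powers → 0; here √(π/(2α)) = 0.99083.
State is unnormalized: ∫|ψ|² dx = 0.66076, and ∫ψ*·x²·ψ dx = 0.098212, so ⟨x²⟩ = 0.098212 / 0.66076.
⟨x²⟩ = 0.14864.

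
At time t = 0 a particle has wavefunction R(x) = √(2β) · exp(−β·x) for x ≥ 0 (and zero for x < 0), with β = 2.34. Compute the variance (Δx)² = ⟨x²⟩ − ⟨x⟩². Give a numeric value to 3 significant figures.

Compute ⟨x⟩ and ⟨x²⟩ separately, then (Δx)² = ⟨x²⟩ − ⟨x⟩².
Every integrand reduces to terms xʲ·e^(−2βx) on [0, ∞); use ∫₀^∞ xʲ·e^(−2βx) dx = j!/(2β)^(j+1).
⟨x⟩ = 0.21368 and ⟨x²⟩ = 0.091314.
(Δx)² = 0.091314 − (0.21368)² = 0.045657.

0.0457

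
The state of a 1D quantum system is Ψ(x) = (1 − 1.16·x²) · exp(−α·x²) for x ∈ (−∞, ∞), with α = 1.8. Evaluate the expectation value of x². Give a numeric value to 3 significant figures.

0.0777

⟨x²⟩ = ∫ x²·|Ψ|² dx / ∫|Ψ|² dx (integrals over the domain).
Expand each integrand as polynomial × e^(−2αx²) and use ∫x^(2j)·e^(−2αx²) dx = (2j−1)!!/(4α)^j · √(π/(2α)), odd powers → 0; here √(π/(2α)) = 0.93417.
State is unnormalized: ∫|Ψ|² dx = 0.70590, and ∫Ψ*·x²·Ψ dx = 0.054841, so ⟨x²⟩ = 0.054841 / 0.70590.
⟨x²⟩ = 0.077690.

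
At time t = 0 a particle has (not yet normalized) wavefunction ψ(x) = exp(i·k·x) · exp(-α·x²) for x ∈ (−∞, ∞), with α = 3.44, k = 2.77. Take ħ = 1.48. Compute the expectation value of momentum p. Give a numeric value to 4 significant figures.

4.100

p ψ = −iħ dψ/dx; then ⟨p⟩ = ∫ ψ*·(pψ) dx / ∫|ψ|² dx.
Gaussian moments: ∫x^(2j)·e^(−2αx²) dx = (2j−1)!!/(4α)^j · √(π/(2α)), odd powers integrate to 0; here √(π/(2α)) = 0.67574. Derivatives: ψ′ = (ik − 2αx)·ψ, ψ″ = ((ik − 2αx)² − 2α)·ψ; the odd-in-x pieces drop out.
State is unnormalized: ∫|ψ|² dx = 0.67574, and ∫ψ*·(−iħ ψ') dx = 2.7703, so ⟨p⟩ = 2.7703 / 0.67574.
⟨p⟩ = 4.0996.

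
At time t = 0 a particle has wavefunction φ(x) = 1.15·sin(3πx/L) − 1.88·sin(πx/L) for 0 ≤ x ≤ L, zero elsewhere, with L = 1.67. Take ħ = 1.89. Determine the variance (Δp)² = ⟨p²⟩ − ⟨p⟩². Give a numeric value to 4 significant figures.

40.18

Compute ⟨p⟩ and ⟨p²⟩ separately; (Δp)² = ⟨p²⟩ − ⟨p⟩².
d²/dx² sin(jπx/L) = −(jπ/L)²·sin(jπx/L); on 0 ≤ x ≤ L, ∫sin²(jπx/L) dx = L/2 and ∫sin(jπx/L)·sin(lπx/L) dx = 0 for j ≠ l, so only diagonal terms survive in ∫|φ|² and ∫φ·φ″; ∫φ·φ′ dx = [φ²/2] between the walls = 0.
Normalization: ∫|φ|² dx = 4.0555.
⟨p⟩ = 0.0000 and ⟨p²⟩ = 40.178.
(Δp)² = 40.178 − (0.0000)² = 40.178.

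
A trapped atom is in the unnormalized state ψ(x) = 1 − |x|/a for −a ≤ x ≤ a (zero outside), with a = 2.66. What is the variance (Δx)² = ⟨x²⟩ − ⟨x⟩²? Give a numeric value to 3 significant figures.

Compute ⟨x⟩ and ⟨x²⟩ separately, then (Δx)² = ⟨x²⟩ − ⟨x⟩².
ψ is even, so ∫ over [−a, a] = 2∫₀ᵃ with ψ = 1 − x/a there: ∫₀ᵃ (1 − x/a)² dx = a/3, ∫₀ᵃ x²(1 − x/a)² dx = a³/30, ∫₀ᵃ x⁴(1 − x/a)² dx = a⁵/105.
Normalization: ∫|ψ|² dx = 1.7733.
⟨x⟩ = 0.0000 and ⟨x²⟩ = 0.70756.
(Δx)² = 0.70756 − (0.0000)² = 0.70756.

0.708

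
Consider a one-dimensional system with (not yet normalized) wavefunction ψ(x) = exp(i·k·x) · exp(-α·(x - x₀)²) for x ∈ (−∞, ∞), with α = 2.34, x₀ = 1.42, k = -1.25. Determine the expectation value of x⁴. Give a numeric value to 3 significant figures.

⟨x⁴⟩ = ∫ x⁴·|ψ|² dx / ∫|ψ|² dx (integrals over the domain).
Gaussian moments (u = x − x₀): ∫u^(2j)·e^(−2αu²) du = (2j−1)!!/(4α)^j · √(π/(2α)), odd powers integrate to 0; here √(π/(2α)) = 0.81932.
State is unnormalized: ∫|ψ|² dx = 0.81932, and ∫ψ*·x⁴·ψ dx = 4.4183, so ⟨x⁴⟩ = 4.4183 / 0.81932.
⟨x⁴⟩ = 5.3927.

5.39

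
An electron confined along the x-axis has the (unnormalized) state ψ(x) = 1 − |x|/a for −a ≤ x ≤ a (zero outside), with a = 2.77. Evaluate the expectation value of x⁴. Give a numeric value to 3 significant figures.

⟨x⁴⟩ = ∫ x⁴·|ψ|² dx / ∫|ψ|² dx (integrals over the domain).
ψ is even, so ∫ over [−a, a] = 2∫₀ᵃ with ψ = 1 − x/a there: ∫₀ᵃ (1 − x/a)² dx = a/3, ∫₀ᵃ x²(1 − x/a)² dx = a³/30, ∫₀ᵃ x⁴(1 − x/a)² dx = a⁵/105.
State is unnormalized: ∫|ψ|² dx = 1.8467, and ∫ψ*·x⁴·ψ dx = 3.1063, so ⟨x⁴⟩ = 3.1063 / 1.8467.
⟨x⁴⟩ = 1.6821.

1.68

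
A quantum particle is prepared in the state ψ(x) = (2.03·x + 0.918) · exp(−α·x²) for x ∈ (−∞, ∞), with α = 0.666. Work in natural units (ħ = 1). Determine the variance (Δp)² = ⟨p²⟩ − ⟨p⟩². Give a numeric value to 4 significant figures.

Compute ⟨p⟩ and ⟨p²⟩ separately; (Δp)² = ⟨p²⟩ − ⟨p⟩².
Expand each integrand as polynomial × e^(−2αx²) and use ∫x^(2j)·e^(−2αx²) dx = (2j−1)!!/(4α)^j · √(π/(2α)), odd powers → 0; here √(π/(2α)) = 1.5358. Differentiate with the product rule, d/dx e^(−αx²) = −2αx·e^(−αx²).
Normalization: ∫|ψ|² dx = 3.6699.
⟨p⟩ = 0.0000 and ⟨p²⟩ = 1.5283.
(Δp)² = 1.5283 − (0.0000)² = 1.5283.

1.528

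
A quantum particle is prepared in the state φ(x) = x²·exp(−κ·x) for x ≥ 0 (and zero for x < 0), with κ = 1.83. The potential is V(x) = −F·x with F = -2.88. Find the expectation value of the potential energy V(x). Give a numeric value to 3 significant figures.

3.93

⟨V⟩ = ∫ V(x)·|φ|² dx / ∫|φ|² dx.
Every integrand reduces to terms xʲ·e^(−2κx) on [0, ∞); use ∫₀^∞ xʲ·e^(−2κx) dx = j!/(2κ)^(j+1).
State is unnormalized: ∫|φ|² dx = 0.036543, and ∫φ*·V(x)·φ dx = 0.14378, so ⟨V⟩ = 0.14378 / 0.036543.
⟨V⟩ = 3.9344.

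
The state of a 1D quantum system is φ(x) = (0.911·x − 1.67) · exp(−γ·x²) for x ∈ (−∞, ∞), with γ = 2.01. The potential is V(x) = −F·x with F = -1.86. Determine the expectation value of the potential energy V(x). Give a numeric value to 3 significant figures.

-0.243

⟨V⟩ = ∫ V(x)·|φ|² dx / ∫|φ|² dx.
Expand each integrand as polynomial × e^(−2γx²) and use ∫x^(2j)·e^(−2γx²) dx = (2j−1)!!/(4γ)^j · √(π/(2γ)), odd powers → 0; here √(π/(2γ)) = 0.88402.
State is unnormalized: ∫|φ|² dx = 2.5567, and ∫φ*·V(x)·φ dx = -0.62228, so ⟨V⟩ = -0.62228 / 2.5567.
⟨V⟩ = -0.24339.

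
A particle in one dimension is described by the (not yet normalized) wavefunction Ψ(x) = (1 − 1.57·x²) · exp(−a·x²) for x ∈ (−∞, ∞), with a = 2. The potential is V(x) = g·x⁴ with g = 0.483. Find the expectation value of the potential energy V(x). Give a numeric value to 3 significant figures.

0.0121

⟨V⟩ = ∫ V(x)·|Ψ|² dx / ∫|Ψ|² dx.
Expand each integrand as polynomial × e^(−2ax²) and use ∫x^(2j)·e^(−2ax²) dx = (2j−1)!!/(4a)^j · √(π/(2a)), odd powers → 0; here √(π/(2a)) = 0.88623.
State is unnormalized: ∫|Ψ|² dx = 0.64078, and ∫Ψ*·V(x)·Ψ dx = 0.0077348, so ⟨V⟩ = 0.0077348 / 0.64078.
⟨V⟩ = 0.012071.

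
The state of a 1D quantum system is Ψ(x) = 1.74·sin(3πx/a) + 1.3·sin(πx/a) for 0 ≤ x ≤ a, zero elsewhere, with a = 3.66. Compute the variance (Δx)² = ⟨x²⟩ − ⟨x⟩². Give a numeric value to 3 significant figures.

Compute ⟨x⟩ and ⟨x²⟩ separately, then (Δx)² = ⟨x²⟩ − ⟨x⟩².
On 0 ≤ x ≤ a (j ≠ l): ∫sin²(jπx/a) dx = a/2, ∫sin(jπx/a)·sin(lπx/a) dx = 0; diagonal moments ∫x·sin²(jπx/a) dx = a²/4, ∫x²·sin²(jπx/a) dx = a³·(1/6 − 1/(4j²π²)); cross terms ∫x·sin(jπx/a)·sin(lπx/a) dx = 0 for j + l even and −4jla²/(π²(j² − l²)²) for j + l odd, ∫x²·sin(jπx/a)·sin(lπx/a) dx = (−1)^(j+l)·4jla³/(π²(j² − l²)²); higher powers the same way via product-to-sum and parts.
Normalization: ∫|Ψ|² dx = 8.6332.
⟨x⟩ = 1.8300 and ⟨x²⟩ = 4.6618.
(Δx)² = 4.6618 − (1.8300)² = 1.3129.

1.31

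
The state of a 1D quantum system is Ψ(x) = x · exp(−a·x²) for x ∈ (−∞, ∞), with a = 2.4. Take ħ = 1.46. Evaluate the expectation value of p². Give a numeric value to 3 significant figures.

15.3

p² Ψ = −ħ² d²Ψ/dx²; ⟨p²⟩ = −ħ² ∫ Ψ*·Ψ'' dx / ∫|Ψ|² dx.
Expand each integrand as polynomial × e^(−2ax²) and use ∫x^(2j)·e^(−2ax²) dx = (2j−1)!!/(4a)^j · √(π/(2a)), odd powers → 0; here √(π/(2a)) = 0.80901. Differentiate with the product rule, d/dx e^(−ax²) = −2ax·e^(−ax²).
State is unnormalized: ∫|Ψ|² dx = 0.084272, and ∫Ψ*·(−ħ² Ψ'') dx = 1.2934, so ⟨p²⟩ = 1.2934 / 0.084272.
⟨p²⟩ = 15.348.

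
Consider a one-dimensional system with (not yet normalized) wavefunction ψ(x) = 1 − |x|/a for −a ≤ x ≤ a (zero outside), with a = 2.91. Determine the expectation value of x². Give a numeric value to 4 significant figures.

0.8468

⟨x²⟩ = ∫ x²·|ψ|² dx / ∫|ψ|² dx (integrals over the domain).
ψ is even, so ∫ over [−a, a] = 2∫₀ᵃ with ψ = 1 − x/a there: ∫₀ᵃ (1 − x/a)² dx = a/3, ∫₀ᵃ x²(1 − x/a)² dx = a³/30, ∫₀ᵃ x⁴(1 − x/a)² dx = a⁵/105.
State is unnormalized: ∫|ψ|² dx = 1.9400, and ∫ψ*·x²·ψ dx = 1.6428, so ⟨x²⟩ = 1.6428 / 1.9400.
⟨x²⟩ = 0.84681.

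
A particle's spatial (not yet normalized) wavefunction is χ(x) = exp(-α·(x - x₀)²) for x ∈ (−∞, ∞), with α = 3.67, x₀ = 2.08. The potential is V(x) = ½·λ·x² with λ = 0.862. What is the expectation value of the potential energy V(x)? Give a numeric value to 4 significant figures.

⟨V⟩ = ∫ V(x)·|χ|² dx / ∫|χ|² dx.
Gaussian moments (u = x − x₀): ∫u^(2j)·e^(−2αu²) du = (2j−1)!!/(4α)^j · √(π/(2α)), odd powers integrate to 0; here √(π/(2α)) = 0.65422.
State is unnormalized: ∫|χ|² dx = 0.65422, and ∫χ*·V(x)·χ dx = 1.2391, so ⟨V⟩ = 1.2391 / 0.65422.
⟨V⟩ = 1.8940.

1.894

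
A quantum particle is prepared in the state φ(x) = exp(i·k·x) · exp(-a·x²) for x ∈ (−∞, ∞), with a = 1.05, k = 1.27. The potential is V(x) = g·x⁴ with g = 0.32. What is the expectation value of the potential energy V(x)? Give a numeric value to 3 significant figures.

0.0544

⟨V⟩ = ∫ V(x)·|φ|² dx / ∫|φ|² dx.
Gaussian moments: ∫x^(2j)·e^(−2ax²) dx = (2j−1)!!/(4a)^j · √(π/(2a)), odd powers integrate to 0; here √(π/(2a)) = 1.2231.
State is unnormalized: ∫|φ|² dx = 1.2231, and ∫φ*·V(x)·φ dx = 0.066564, so ⟨V⟩ = 0.066564 / 1.2231.
⟨V⟩ = 0.054422.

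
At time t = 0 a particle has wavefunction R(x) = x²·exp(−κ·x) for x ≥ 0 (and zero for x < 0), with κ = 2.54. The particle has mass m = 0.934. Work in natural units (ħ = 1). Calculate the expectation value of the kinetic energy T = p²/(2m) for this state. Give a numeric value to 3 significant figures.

T = −(ħ²/2m) d²/dx², so ⟨T⟩ = −(ħ²/2m) ∫ R*·R'' dx / ∫|R|² dx; with m = 0.934.
Differentiate x²·exp(−κ·x) with the product rule; every integrand then reduces to terms xʲ·e^(−2κx) on [0, ∞), with ∫₀^∞ xʲ·e^(−2κx) dx = j!/(2κ)^(j+1).
State is unnormalized: ∫|R|² dx = 0.0070940, and ∫R*·(−ħ²/2m · R'') dx = 0.0081670, so ⟨T⟩ = 0.0081670 / 0.0070940.
⟨T⟩ = 1.1512.

1.15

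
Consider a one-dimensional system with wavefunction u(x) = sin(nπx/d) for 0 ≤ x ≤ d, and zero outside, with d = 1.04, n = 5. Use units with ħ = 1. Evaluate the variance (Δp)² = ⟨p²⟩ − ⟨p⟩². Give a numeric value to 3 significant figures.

228.

Compute ⟨p⟩ and ⟨p²⟩ separately; (Δp)² = ⟨p²⟩ − ⟨p⟩².
d/dx sin(nπx/d) = (nπ/d)·cos(nπx/d) and d²/dx² sin(nπx/d) = −(nπ/d)²·sin(nπx/d); on 0 ≤ x ≤ d, ∫sin²(nπx/d) dx = d/2 and ∫sin(nπx/d)·cos(nπx/d) dx = 0.
Normalization: ∫|u|² dx = 0.52000.
⟨p⟩ = 0.0000 and ⟨p²⟩ = 228.13.
(Δp)² = 228.13 − (0.0000)² = 228.13.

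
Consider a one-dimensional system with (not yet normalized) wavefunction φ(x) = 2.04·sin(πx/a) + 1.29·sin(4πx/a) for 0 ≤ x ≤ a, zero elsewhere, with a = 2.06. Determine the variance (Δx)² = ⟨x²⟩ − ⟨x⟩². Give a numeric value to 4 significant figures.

0.1955

Compute ⟨x⟩ and ⟨x²⟩ separately, then (Δx)² = ⟨x²⟩ − ⟨x⟩².
On 0 ≤ x ≤ a (j ≠ l): ∫sin²(jπx/a) dx = a/2, ∫sin(jπx/a)·sin(lπx/a) dx = 0; diagonal moments ∫x·sin²(jπx/a) dx = a²/4, ∫x²·sin²(jπx/a) dx = a³·(1/6 − 1/(4j²π²)); cross terms ∫x·sin(jπx/a)·sin(lπx/a) dx = 0 for j + l even and −4jla²/(π²(j² − l²)²) for j + l odd, ∫x²·sin(jπx/a)·sin(lπx/a) dx = (−1)^(j+l)·4jla³/(π²(j² − l²)²); higher powers the same way via product-to-sum and parts.
Normalization: ∫|φ|² dx = 6.0005.
⟨x⟩ = 1.0032 and ⟨x²⟩ = 1.2019.
(Δx)² = 1.2019 − (1.0032)² = 0.19550.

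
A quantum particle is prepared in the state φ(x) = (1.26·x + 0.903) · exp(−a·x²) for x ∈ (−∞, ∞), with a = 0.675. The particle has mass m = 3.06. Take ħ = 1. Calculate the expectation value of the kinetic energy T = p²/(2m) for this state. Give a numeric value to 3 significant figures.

T = −(ħ²/2m) d²/dx², so ⟨T⟩ = −(ħ²/2m) ∫ φ*·φ'' dx / ∫|φ|² dx; with m = 3.06.
Expand each integrand as polynomial × e^(−2ax²) and use ∫x^(2j)·e^(−2ax²) dx = (2j−1)!!/(4a)^j · √(π/(2a)), odd powers → 0; here √(π/(2a)) = 1.5255. Differentiate with the product rule, d/dx e^(−ax²) = −2ax·e^(−ax²).
State is unnormalized: ∫|φ|² dx = 2.1409, and ∫φ*·(−ħ²/2m · φ'') dx = 0.43399, so ⟨T⟩ = 0.43399 / 2.1409.
⟨T⟩ = 0.20272.

0.203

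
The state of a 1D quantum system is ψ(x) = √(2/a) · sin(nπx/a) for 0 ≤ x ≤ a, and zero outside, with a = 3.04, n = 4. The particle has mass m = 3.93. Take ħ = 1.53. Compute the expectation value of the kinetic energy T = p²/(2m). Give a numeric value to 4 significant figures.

T = −(ħ²/2m) d²/dx², so ⟨T⟩ = −(ħ²/2m) ∫ ψ*·ψ'' dx; with m = 3.93.
d/dx sin(nπx/a) = (nπ/a)·cos(nπx/a) and d²/dx² sin(nπx/a) = −(nπ/a)²·sin(nπx/a); on 0 ≤ x ≤ a, ∫sin²(nπx/a) dx = a/2 and ∫sin(nπx/a)·cos(nπx/a) dx = 0.
⟨T⟩ = 5.0890.

5.089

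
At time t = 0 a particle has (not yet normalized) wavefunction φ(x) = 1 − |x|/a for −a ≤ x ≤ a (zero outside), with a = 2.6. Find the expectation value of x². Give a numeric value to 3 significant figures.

0.676

⟨x²⟩ = ∫ x²·|φ|² dx / ∫|φ|² dx (integrals over the domain).
φ is even, so ∫ over [−a, a] = 2∫₀ᵃ with φ = 1 − x/a there: ∫₀ᵃ (1 − x/a)² dx = a/3, ∫₀ᵃ x²(1 − x/a)² dx = a³/30, ∫₀ᵃ x⁴(1 − x/a)² dx = a⁵/105.
State is unnormalized: ∫|φ|² dx = 1.7333, and ∫φ*·x²·φ dx = 1.1717, so ⟨x²⟩ = 1.1717 / 1.7333.
⟨x²⟩ = 0.67600.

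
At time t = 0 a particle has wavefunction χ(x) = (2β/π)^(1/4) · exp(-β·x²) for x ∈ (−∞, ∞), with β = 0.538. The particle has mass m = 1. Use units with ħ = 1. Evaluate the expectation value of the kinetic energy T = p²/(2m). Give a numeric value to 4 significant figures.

T = −(ħ²/2m) d²/dx², so ⟨T⟩ = −(ħ²/2m) ∫ χ*·χ'' dx; with m = 1.
Gaussian moments: ∫x^(2j)·e^(−2βx²) dx = (2j−1)!!/(4β)^j · √(π/(2β)), odd powers integrate to 0; here √(π/(2β)) = 1.7087. Derivatives: d/dx e^(−βx²) = −2βx·e^(−βx²), d²/dx² e^(−βx²) = (4β²x² − 2β)·e^(−βx²).
⟨T⟩ = 0.26900.

0.2690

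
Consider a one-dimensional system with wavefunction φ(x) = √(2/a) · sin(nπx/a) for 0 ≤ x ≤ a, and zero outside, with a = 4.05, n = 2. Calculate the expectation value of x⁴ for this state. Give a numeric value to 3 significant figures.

⟨x⁴⟩ = ∫ x⁴·|φ|² dx (integrals over the domain).
With sin²θ = (1 − cos2θ)/2 on 0 ≤ x ≤ a: ∫sin²(nπx/a) dx = a/2, ∫x·sin²(nπx/a) dx = a²/4, ∫x²·sin²(nπx/a) dx = a³·(1/6 − 1/(4n²π²)); higher powers xᵏ the same way, integrating xᵏ·cos(2nπx/a) by parts.
⟨x⁴⟩ = 47.252.

47.3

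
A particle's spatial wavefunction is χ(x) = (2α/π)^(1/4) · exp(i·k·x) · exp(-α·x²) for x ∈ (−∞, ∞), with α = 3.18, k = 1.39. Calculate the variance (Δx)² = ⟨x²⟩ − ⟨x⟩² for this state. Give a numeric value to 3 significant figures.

0.0786

Compute ⟨x⟩ and ⟨x²⟩ separately, then (Δx)² = ⟨x²⟩ − ⟨x⟩².
Gaussian moments: ∫x^(2j)·e^(−2αx²) dx = (2j−1)!!/(4α)^j · √(π/(2α)), odd powers integrate to 0; here √(π/(2α)) = 0.70282.
⟨x⟩ = 0.0000 and ⟨x²⟩ = 0.078616.
(Δx)² = 0.078616 − (0.0000)² = 0.078616.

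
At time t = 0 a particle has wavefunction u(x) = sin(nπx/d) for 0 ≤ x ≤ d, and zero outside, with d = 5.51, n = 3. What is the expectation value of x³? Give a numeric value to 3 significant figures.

⟨x³⟩ = ∫ x³·|u|² dx / ∫|u|² dx (integrals over the domain).
With sin²θ = (1 − cos2θ)/2 on 0 ≤ x ≤ d: ∫sin²(nπx/d) dx = d/2, ∫x·sin²(nπx/d) dx = d²/4, ∫x²·sin²(nπx/d) dx = d³·(1/6 − 1/(4n²π²)); higher powers xᵏ the same way, integrating xᵏ·cos(2nπx/d) by parts.
State is unnormalized: ∫|u|² dx = 2.7550, and ∫u*·x³·u dx = 111.33, so ⟨x³⟩ = 111.33 / 2.7550.
⟨x³⟩ = 40.409.

40.4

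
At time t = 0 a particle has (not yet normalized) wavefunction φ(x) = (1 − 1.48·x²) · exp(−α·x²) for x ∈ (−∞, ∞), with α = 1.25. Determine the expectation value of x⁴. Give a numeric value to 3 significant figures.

0.198

⟨x⁴⟩ = ∫ x⁴·|φ|² dx / ∫|φ|² dx (integrals over the domain).
Expand each integrand as polynomial × e^(−2αx²) and use ∫x^(2j)·e^(−2αx²) dx = (2j−1)!!/(4α)^j · √(π/(2α)), odd powers → 0; here √(π/(2α)) = 1.1210.
State is unnormalized: ∫|φ|² dx = 0.75202, and ∫φ*·x⁴·φ dx = 0.14885, so ⟨x⁴⟩ = 0.14885 / 0.75202.
⟨x⁴⟩ = 0.19794.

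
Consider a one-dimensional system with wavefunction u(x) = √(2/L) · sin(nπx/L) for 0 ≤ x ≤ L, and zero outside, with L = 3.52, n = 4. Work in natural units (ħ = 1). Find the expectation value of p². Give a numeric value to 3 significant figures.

12.7

p² u = −ħ² d²u/dx²; ⟨p²⟩ = −ħ² ∫ u*·u'' dx.
d/dx sin(nπx/L) = (nπ/L)·cos(nπx/L) and d²/dx² sin(nπx/L) = −(nπ/L)²·sin(nπx/L); on 0 ≤ x ≤ L, ∫sin²(nπx/L) dx = L/2 and ∫sin(nπx/L)·cos(nπx/L) dx = 0.
⟨p²⟩ = 12.745.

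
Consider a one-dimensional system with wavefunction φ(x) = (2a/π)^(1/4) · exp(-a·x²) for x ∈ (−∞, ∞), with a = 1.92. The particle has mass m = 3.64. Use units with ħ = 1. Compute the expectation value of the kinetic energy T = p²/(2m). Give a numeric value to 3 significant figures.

T = −(ħ²/2m) d²/dx², so ⟨T⟩ = −(ħ²/2m) ∫ φ*·φ'' dx; with m = 3.64.
Gaussian moments: ∫x^(2j)·e^(−2ax²) dx = (2j−1)!!/(4a)^j · √(π/(2a)), odd powers integrate to 0; here √(π/(2a)) = 0.90450. Derivatives: d/dx e^(−ax²) = −2ax·e^(−ax²), d²/dx² e^(−ax²) = (4a²x² − 2a)·e^(−ax²).
⟨T⟩ = 0.26374.

0.264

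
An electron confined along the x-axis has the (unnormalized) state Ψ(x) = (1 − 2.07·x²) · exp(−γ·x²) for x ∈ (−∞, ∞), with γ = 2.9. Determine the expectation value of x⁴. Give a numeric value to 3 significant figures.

0.00996

⟨x⁴⟩ = ∫ x⁴·|Ψ|² dx / ∫|Ψ|² dx (integrals over the domain).
Expand each integrand as polynomial × e^(−2γx²) and use ∫x^(2j)·e^(−2γx²) dx = (2j−1)!!/(4γ)^j · √(π/(2γ)), odd powers → 0; here √(π/(2γ)) = 0.73597.
State is unnormalized: ∫|Ψ|² dx = 0.54361, and ∫Ψ*·x⁴·Ψ dx = 0.0054156, so ⟨x⁴⟩ = 0.0054156 / 0.54361.
⟨x⁴⟩ = 0.0099622.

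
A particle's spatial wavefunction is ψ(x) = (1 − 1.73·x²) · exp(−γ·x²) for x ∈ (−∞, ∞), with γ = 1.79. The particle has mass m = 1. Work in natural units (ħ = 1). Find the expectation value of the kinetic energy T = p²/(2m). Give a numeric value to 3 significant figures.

T = −(ħ²/2m) d²/dx², so ⟨T⟩ = −(ħ²/2m) ∫ ψ*·ψ'' dx / ∫|ψ|² dx; with m = 1.
Expand each integrand as polynomial × e^(−2γx²) and use ∫x^(2j)·e^(−2γx²) dx = (2j−1)!!/(4γ)^j · √(π/(2γ)), odd powers → 0; here √(π/(2γ)) = 0.93677. Differentiate with the product rule, d/dx e^(−γx²) = −2γx·e^(−γx²).
State is unnormalized: ∫|ψ|² dx = 0.64815, and ∫ψ*·(−ħ²/2m · ψ'') dx = 1.5862, so ⟨T⟩ = 1.5862 / 0.64815.
⟨T⟩ = 2.4472.

2.45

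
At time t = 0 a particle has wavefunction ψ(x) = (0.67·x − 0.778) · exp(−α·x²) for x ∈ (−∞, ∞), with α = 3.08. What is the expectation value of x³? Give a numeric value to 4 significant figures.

-0.03211

⟨x³⟩ = ∫ x³·|ψ|² dx / ∫|ψ|² dx (integrals over the domain).
Expand each integrand as polynomial × e^(−2αx²) and use ∫x^(2j)·e^(−2αx²) dx = (2j−1)!!/(4α)^j · √(π/(2α)), odd powers → 0; here √(π/(2α)) = 0.71414.
State is unnormalized: ∫|ψ|² dx = 0.45828, and ∫ψ*·x³·ψ dx = -0.014715, so ⟨x³⟩ = -0.014715 / 0.45828.
⟨x³⟩ = -0.032110.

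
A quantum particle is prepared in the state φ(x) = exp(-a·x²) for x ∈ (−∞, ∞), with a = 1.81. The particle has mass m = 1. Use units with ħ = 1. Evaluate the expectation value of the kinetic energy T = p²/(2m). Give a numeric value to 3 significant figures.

T = −(ħ²/2m) d²/dx², so ⟨T⟩ = −(ħ²/2m) ∫ φ*·φ'' dx / ∫|φ|² dx; with m = 1.
Gaussian moments: ∫x^(2j)·e^(−2ax²) dx = (2j−1)!!/(4a)^j · √(π/(2a)), odd powers integrate to 0; here √(π/(2a)) = 0.93158. Derivatives: d/dx e^(−ax²) = −2ax·e^(−ax²), d²/dx² e^(−ax²) = (4a²x² − 2a)·e^(−ax²).
State is unnormalized: ∫|φ|² dx = 0.93158, and ∫φ*·(−ħ²/2m · φ'') dx = 0.84308, so ⟨T⟩ = 0.84308 / 0.93158.
⟨T⟩ = 0.90500.

0.905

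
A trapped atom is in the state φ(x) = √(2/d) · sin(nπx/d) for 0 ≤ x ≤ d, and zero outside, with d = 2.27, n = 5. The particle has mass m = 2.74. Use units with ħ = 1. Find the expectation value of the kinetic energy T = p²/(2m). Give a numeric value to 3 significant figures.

8.74

T = −(ħ²/2m) d²/dx², so ⟨T⟩ = −(ħ²/2m) ∫ φ*·φ'' dx; with m = 2.74.
d/dx sin(nπx/d) = (nπ/d)·cos(nπx/d) and d²/dx² sin(nπx/d) = −(nπ/d)²·sin(nπx/d); on 0 ≤ x ≤ d, ∫sin²(nπx/d) dx = d/2 and ∫sin(nπx/d)·cos(nπx/d) dx = 0.
⟨T⟩ = 8.7379.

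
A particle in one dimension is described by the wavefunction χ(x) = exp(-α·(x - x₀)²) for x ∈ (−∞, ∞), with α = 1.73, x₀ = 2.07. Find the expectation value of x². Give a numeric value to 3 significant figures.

4.43

⟨x²⟩ = ∫ x²·|χ|² dx / ∫|χ|² dx (integrals over the domain).
Gaussian moments (u = x − x₀): ∫u^(2j)·e^(−2αu²) du = (2j−1)!!/(4α)^j · √(π/(2α)), odd powers integrate to 0; here √(π/(2α)) = 0.95288.
State is unnormalized: ∫|χ|² dx = 0.95288, and ∫χ*·x²·χ dx = 4.2207, so ⟨x²⟩ = 4.2207 / 0.95288.
⟨x²⟩ = 4.4294.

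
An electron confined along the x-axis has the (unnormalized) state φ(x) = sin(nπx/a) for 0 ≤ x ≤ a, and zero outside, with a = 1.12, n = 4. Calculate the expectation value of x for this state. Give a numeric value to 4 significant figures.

0.5600

⟨x⟩ = ∫ x·|φ|² dx / ∫|φ|² dx (integrals over the domain).
With sin²θ = (1 − cos2θ)/2 on 0 ≤ x ≤ a: ∫sin²(nπx/a) dx = a/2, ∫x·sin²(nπx/a) dx = a²/4, ∫x²·sin²(nπx/a) dx = a³·(1/6 − 1/(4n²π²)); higher powers xᵏ the same way, integrating xᵏ·cos(2nπx/a) by parts.
State is unnormalized: ∫|φ|² dx = 0.56000, and ∫φ*·x·φ dx = 0.31360, so ⟨x⟩ = 0.31360 / 0.56000.
⟨x⟩ = 0.56000.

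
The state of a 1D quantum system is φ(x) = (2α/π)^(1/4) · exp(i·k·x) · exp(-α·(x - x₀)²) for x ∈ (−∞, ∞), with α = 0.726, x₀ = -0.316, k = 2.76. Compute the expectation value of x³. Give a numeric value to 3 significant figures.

⟨x³⟩ = ∫ x³·|φ|² dx (integrals over the domain).
Gaussian moments (u = x − x₀): ∫u^(2j)·e^(−2αu²) du = (2j−1)!!/(4α)^j · √(π/(2α)), odd powers integrate to 0; here √(π/(2α)) = 1.4709.
⟨x³⟩ = -0.35800.

-0.358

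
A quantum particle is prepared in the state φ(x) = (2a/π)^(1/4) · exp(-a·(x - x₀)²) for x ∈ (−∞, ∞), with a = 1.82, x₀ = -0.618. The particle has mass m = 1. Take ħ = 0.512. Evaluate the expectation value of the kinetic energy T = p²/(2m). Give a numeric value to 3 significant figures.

T = −(ħ²/2m) d²/dx², so ⟨T⟩ = −(ħ²/2m) ∫ φ*·φ'' dx; with m = 1.
Gaussian moments (u = x − x₀): ∫u^(2j)·e^(−2au²) du = (2j−1)!!/(4a)^j · √(π/(2a)), odd powers integrate to 0; here √(π/(2a)) = 0.92902. Derivatives: d/dx e^(−au²) = −2au·e^(−au²), d²/dx² e^(−au²) = (4a²u² − 2a)·e^(−au²).
⟨T⟩ = 0.23855.

0.239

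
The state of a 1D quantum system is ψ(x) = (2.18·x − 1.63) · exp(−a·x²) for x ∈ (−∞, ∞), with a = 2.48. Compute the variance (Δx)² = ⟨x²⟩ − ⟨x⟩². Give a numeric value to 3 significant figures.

0.0794

Compute ⟨x⟩ and ⟨x²⟩ separately, then (Δx)² = ⟨x²⟩ − ⟨x⟩².
Expand each integrand as polynomial × e^(−2ax²) and use ∫x^(2j)·e^(−2ax²) dx = (2j−1)!!/(4a)^j · √(π/(2a)), odd powers → 0; here √(π/(2a)) = 0.79586.
Normalization: ∫|ψ|² dx = 2.4958.
⟨x⟩ = -0.22845 and ⟨x²⟩ = 0.13161.
(Δx)² = 0.13161 − (-0.22845)² = 0.079417.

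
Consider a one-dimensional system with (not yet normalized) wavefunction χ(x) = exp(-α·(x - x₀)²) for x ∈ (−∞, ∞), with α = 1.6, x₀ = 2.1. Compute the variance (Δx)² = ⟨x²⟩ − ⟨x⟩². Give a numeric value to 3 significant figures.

0.156

Compute ⟨x⟩ and ⟨x²⟩ separately, then (Δx)² = ⟨x²⟩ − ⟨x⟩².
Gaussian moments (u = x − x₀): ∫u^(2j)·e^(−2αu²) du = (2j−1)!!/(4α)^j · √(π/(2α)), odd powers integrate to 0; here √(π/(2α)) = 0.99083.
Normalization: ∫|χ|² dx = 0.99083.
⟨x⟩ = 2.1000 and ⟨x²⟩ = 4.5663.
(Δx)² = 4.5663 − (2.1000)² = 0.15625.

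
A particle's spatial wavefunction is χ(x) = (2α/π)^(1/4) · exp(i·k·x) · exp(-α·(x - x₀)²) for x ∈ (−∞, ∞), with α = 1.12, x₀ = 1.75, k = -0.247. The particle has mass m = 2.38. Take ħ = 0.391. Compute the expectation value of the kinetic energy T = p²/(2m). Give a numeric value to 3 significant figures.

0.0379

T = −(ħ²/2m) d²/dx², so ⟨T⟩ = −(ħ²/2m) ∫ χ*·χ'' dx; with m = 2.38.
Gaussian moments (u = x − x₀): ∫u^(2j)·e^(−2αu²) du = (2j−1)!!/(4α)^j · √(π/(2α)), odd powers integrate to 0; here √(π/(2α)) = 1.1843. Derivatives: χ′ = (ik − 2αu)·χ, χ″ = ((ik − 2αu)² − 2α)·χ; the odd-in-u pieces drop out.
⟨T⟩ = 0.037931.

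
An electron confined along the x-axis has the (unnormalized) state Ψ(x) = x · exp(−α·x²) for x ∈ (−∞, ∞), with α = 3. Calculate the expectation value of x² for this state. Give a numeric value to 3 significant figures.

0.250

⟨x²⟩ = ∫ x²·|Ψ|² dx / ∫|Ψ|² dx (integrals over the domain).
Expand each integrand as polynomial × e^(−2αx²) and use ∫x^(2j)·e^(−2αx²) dx = (2j−1)!!/(4α)^j · √(π/(2α)), odd powers → 0; here √(π/(2α)) = 0.72360.
State is unnormalized: ∫|Ψ|² dx = 0.060300, and ∫Ψ*·x²·Ψ dx = 0.015075, so ⟨x²⟩ = 0.015075 / 0.060300.
⟨x²⟩ = 0.25000.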